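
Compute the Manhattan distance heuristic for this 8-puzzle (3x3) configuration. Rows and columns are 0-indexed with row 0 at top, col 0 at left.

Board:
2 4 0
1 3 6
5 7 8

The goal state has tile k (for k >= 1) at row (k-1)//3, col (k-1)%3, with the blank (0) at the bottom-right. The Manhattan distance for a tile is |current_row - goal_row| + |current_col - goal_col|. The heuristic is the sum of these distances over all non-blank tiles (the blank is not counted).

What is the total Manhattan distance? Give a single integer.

Tile 2: at (0,0), goal (0,1), distance |0-0|+|0-1| = 1
Tile 4: at (0,1), goal (1,0), distance |0-1|+|1-0| = 2
Tile 1: at (1,0), goal (0,0), distance |1-0|+|0-0| = 1
Tile 3: at (1,1), goal (0,2), distance |1-0|+|1-2| = 2
Tile 6: at (1,2), goal (1,2), distance |1-1|+|2-2| = 0
Tile 5: at (2,0), goal (1,1), distance |2-1|+|0-1| = 2
Tile 7: at (2,1), goal (2,0), distance |2-2|+|1-0| = 1
Tile 8: at (2,2), goal (2,1), distance |2-2|+|2-1| = 1
Sum: 1 + 2 + 1 + 2 + 0 + 2 + 1 + 1 = 10

Answer: 10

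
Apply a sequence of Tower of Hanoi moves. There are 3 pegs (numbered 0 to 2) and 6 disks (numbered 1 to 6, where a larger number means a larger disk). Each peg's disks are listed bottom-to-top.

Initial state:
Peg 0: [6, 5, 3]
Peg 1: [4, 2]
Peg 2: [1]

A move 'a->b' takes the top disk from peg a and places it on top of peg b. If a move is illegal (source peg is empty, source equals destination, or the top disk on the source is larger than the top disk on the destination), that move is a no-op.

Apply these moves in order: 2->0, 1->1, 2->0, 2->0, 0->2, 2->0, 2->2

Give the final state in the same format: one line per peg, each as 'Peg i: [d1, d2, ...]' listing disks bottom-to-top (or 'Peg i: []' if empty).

After move 1 (2->0):
Peg 0: [6, 5, 3, 1]
Peg 1: [4, 2]
Peg 2: []

After move 2 (1->1):
Peg 0: [6, 5, 3, 1]
Peg 1: [4, 2]
Peg 2: []

After move 3 (2->0):
Peg 0: [6, 5, 3, 1]
Peg 1: [4, 2]
Peg 2: []

After move 4 (2->0):
Peg 0: [6, 5, 3, 1]
Peg 1: [4, 2]
Peg 2: []

After move 5 (0->2):
Peg 0: [6, 5, 3]
Peg 1: [4, 2]
Peg 2: [1]

After move 6 (2->0):
Peg 0: [6, 5, 3, 1]
Peg 1: [4, 2]
Peg 2: []

After move 7 (2->2):
Peg 0: [6, 5, 3, 1]
Peg 1: [4, 2]
Peg 2: []

Answer: Peg 0: [6, 5, 3, 1]
Peg 1: [4, 2]
Peg 2: []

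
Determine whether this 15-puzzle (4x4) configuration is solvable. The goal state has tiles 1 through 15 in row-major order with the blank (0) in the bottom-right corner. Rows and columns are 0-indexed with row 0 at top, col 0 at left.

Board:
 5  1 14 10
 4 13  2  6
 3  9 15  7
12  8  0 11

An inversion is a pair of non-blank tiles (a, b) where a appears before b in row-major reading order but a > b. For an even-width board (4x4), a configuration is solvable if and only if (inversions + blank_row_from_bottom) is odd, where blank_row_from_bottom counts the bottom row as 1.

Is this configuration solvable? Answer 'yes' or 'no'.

Answer: no

Derivation:
Inversions: 41
Blank is in row 3 (0-indexed from top), which is row 1 counting from the bottom (bottom = 1).
41 + 1 = 42, which is even, so the puzzle is not solvable.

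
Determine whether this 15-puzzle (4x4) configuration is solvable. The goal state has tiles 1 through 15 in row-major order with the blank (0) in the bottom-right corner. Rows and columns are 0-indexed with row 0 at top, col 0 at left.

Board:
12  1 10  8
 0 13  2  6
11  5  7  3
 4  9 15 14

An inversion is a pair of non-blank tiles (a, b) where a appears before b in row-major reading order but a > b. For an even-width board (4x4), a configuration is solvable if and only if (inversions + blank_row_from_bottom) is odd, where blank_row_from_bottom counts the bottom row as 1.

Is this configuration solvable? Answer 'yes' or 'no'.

Answer: yes

Derivation:
Inversions: 46
Blank is in row 1 (0-indexed from top), which is row 3 counting from the bottom (bottom = 1).
46 + 3 = 49, which is odd, so the puzzle is solvable.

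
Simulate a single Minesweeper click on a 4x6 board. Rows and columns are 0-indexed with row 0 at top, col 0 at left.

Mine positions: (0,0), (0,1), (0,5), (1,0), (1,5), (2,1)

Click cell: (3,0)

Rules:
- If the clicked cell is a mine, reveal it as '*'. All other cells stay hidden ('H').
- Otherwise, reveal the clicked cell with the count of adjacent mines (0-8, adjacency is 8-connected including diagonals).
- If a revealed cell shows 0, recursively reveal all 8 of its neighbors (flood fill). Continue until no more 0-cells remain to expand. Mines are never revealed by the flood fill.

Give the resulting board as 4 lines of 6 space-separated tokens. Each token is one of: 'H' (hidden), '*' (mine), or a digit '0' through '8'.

H H H H H H
H H H H H H
H H H H H H
1 H H H H H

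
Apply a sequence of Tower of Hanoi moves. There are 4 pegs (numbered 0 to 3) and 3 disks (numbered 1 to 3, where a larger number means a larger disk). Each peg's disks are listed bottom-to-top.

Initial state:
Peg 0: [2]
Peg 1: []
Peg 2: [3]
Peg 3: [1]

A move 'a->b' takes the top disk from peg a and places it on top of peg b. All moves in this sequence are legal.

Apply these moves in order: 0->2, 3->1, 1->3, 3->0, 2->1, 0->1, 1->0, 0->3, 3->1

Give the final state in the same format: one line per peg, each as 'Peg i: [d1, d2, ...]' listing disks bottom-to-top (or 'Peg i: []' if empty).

After move 1 (0->2):
Peg 0: []
Peg 1: []
Peg 2: [3, 2]
Peg 3: [1]

After move 2 (3->1):
Peg 0: []
Peg 1: [1]
Peg 2: [3, 2]
Peg 3: []

After move 3 (1->3):
Peg 0: []
Peg 1: []
Peg 2: [3, 2]
Peg 3: [1]

After move 4 (3->0):
Peg 0: [1]
Peg 1: []
Peg 2: [3, 2]
Peg 3: []

After move 5 (2->1):
Peg 0: [1]
Peg 1: [2]
Peg 2: [3]
Peg 3: []

After move 6 (0->1):
Peg 0: []
Peg 1: [2, 1]
Peg 2: [3]
Peg 3: []

After move 7 (1->0):
Peg 0: [1]
Peg 1: [2]
Peg 2: [3]
Peg 3: []

After move 8 (0->3):
Peg 0: []
Peg 1: [2]
Peg 2: [3]
Peg 3: [1]

After move 9 (3->1):
Peg 0: []
Peg 1: [2, 1]
Peg 2: [3]
Peg 3: []

Answer: Peg 0: []
Peg 1: [2, 1]
Peg 2: [3]
Peg 3: []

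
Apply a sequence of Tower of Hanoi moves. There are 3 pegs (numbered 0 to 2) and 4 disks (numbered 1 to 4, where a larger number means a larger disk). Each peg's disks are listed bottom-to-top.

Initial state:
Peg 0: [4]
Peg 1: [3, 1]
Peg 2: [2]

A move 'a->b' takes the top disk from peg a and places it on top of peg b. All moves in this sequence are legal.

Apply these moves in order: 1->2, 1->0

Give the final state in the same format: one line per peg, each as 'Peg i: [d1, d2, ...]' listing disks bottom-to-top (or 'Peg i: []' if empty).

Answer: Peg 0: [4, 3]
Peg 1: []
Peg 2: [2, 1]

Derivation:
After move 1 (1->2):
Peg 0: [4]
Peg 1: [3]
Peg 2: [2, 1]

After move 2 (1->0):
Peg 0: [4, 3]
Peg 1: []
Peg 2: [2, 1]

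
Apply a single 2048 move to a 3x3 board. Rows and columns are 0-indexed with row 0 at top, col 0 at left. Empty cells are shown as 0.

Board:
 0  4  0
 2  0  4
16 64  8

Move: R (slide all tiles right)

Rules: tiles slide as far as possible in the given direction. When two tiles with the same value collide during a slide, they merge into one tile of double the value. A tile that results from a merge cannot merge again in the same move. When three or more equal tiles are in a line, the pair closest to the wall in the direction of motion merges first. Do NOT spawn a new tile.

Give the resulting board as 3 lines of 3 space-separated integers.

Slide right:
row 0: [0, 4, 0] -> [0, 0, 4]
row 1: [2, 0, 4] -> [0, 2, 4]
row 2: [16, 64, 8] -> [16, 64, 8]

Answer:  0  0  4
 0  2  4
16 64  8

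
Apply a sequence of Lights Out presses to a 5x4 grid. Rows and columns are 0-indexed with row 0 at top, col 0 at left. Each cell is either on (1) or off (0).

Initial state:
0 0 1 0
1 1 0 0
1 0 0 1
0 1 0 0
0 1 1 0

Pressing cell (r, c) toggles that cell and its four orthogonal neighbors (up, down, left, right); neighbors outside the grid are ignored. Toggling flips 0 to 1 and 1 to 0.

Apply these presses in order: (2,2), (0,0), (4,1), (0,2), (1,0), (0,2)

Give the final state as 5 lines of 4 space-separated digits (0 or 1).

After press 1 at (2,2):
0 0 1 0
1 1 1 0
1 1 1 0
0 1 1 0
0 1 1 0

After press 2 at (0,0):
1 1 1 0
0 1 1 0
1 1 1 0
0 1 1 0
0 1 1 0

After press 3 at (4,1):
1 1 1 0
0 1 1 0
1 1 1 0
0 0 1 0
1 0 0 0

After press 4 at (0,2):
1 0 0 1
0 1 0 0
1 1 1 0
0 0 1 0
1 0 0 0

After press 5 at (1,0):
0 0 0 1
1 0 0 0
0 1 1 0
0 0 1 0
1 0 0 0

After press 6 at (0,2):
0 1 1 0
1 0 1 0
0 1 1 0
0 0 1 0
1 0 0 0

Answer: 0 1 1 0
1 0 1 0
0 1 1 0
0 0 1 0
1 0 0 0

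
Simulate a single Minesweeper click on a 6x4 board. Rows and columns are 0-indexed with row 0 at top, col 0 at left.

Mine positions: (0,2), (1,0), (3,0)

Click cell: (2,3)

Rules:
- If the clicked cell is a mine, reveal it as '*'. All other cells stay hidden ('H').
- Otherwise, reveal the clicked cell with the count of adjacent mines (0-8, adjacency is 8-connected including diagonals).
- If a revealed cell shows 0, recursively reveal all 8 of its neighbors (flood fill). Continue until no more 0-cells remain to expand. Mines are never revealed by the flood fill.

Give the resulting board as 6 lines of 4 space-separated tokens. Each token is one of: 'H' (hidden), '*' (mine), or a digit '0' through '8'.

H H H H
H 2 1 1
H 2 0 0
H 1 0 0
1 1 0 0
0 0 0 0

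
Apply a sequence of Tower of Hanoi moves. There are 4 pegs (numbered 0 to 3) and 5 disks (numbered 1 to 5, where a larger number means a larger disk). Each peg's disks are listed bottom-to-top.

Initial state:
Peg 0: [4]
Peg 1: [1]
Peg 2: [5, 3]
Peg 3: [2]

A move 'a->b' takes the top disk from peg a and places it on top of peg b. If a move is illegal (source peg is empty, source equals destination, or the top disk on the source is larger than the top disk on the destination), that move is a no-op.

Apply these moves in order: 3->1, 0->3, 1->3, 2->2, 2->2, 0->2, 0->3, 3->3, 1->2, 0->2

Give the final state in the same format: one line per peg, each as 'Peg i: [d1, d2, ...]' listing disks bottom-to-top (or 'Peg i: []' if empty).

Answer: Peg 0: [4]
Peg 1: []
Peg 2: [5, 3]
Peg 3: [2, 1]

Derivation:
After move 1 (3->1):
Peg 0: [4]
Peg 1: [1]
Peg 2: [5, 3]
Peg 3: [2]

After move 2 (0->3):
Peg 0: [4]
Peg 1: [1]
Peg 2: [5, 3]
Peg 3: [2]

After move 3 (1->3):
Peg 0: [4]
Peg 1: []
Peg 2: [5, 3]
Peg 3: [2, 1]

After move 4 (2->2):
Peg 0: [4]
Peg 1: []
Peg 2: [5, 3]
Peg 3: [2, 1]

After move 5 (2->2):
Peg 0: [4]
Peg 1: []
Peg 2: [5, 3]
Peg 3: [2, 1]

After move 6 (0->2):
Peg 0: [4]
Peg 1: []
Peg 2: [5, 3]
Peg 3: [2, 1]

After move 7 (0->3):
Peg 0: [4]
Peg 1: []
Peg 2: [5, 3]
Peg 3: [2, 1]

After move 8 (3->3):
Peg 0: [4]
Peg 1: []
Peg 2: [5, 3]
Peg 3: [2, 1]

After move 9 (1->2):
Peg 0: [4]
Peg 1: []
Peg 2: [5, 3]
Peg 3: [2, 1]

After move 10 (0->2):
Peg 0: [4]
Peg 1: []
Peg 2: [5, 3]
Peg 3: [2, 1]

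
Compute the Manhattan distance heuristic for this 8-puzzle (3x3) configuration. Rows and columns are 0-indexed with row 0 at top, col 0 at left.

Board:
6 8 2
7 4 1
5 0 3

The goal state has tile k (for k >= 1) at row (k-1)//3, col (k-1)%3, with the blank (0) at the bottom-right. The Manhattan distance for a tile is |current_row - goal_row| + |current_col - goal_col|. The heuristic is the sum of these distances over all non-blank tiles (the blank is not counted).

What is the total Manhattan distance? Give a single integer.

Answer: 15

Derivation:
Tile 6: (0,0)->(1,2) = 3
Tile 8: (0,1)->(2,1) = 2
Tile 2: (0,2)->(0,1) = 1
Tile 7: (1,0)->(2,0) = 1
Tile 4: (1,1)->(1,0) = 1
Tile 1: (1,2)->(0,0) = 3
Tile 5: (2,0)->(1,1) = 2
Tile 3: (2,2)->(0,2) = 2
Sum: 3 + 2 + 1 + 1 + 1 + 3 + 2 + 2 = 15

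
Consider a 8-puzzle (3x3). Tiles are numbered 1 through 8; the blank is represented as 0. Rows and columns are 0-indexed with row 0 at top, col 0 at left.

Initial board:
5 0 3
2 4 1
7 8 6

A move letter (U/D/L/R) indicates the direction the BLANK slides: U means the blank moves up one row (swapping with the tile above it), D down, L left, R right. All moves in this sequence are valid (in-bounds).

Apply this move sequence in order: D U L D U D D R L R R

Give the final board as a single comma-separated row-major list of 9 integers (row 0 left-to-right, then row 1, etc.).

After move 1 (D):
5 4 3
2 0 1
7 8 6

After move 2 (U):
5 0 3
2 4 1
7 8 6

After move 3 (L):
0 5 3
2 4 1
7 8 6

After move 4 (D):
2 5 3
0 4 1
7 8 6

After move 5 (U):
0 5 3
2 4 1
7 8 6

After move 6 (D):
2 5 3
0 4 1
7 8 6

After move 7 (D):
2 5 3
7 4 1
0 8 6

After move 8 (R):
2 5 3
7 4 1
8 0 6

After move 9 (L):
2 5 3
7 4 1
0 8 6

After move 10 (R):
2 5 3
7 4 1
8 0 6

After move 11 (R):
2 5 3
7 4 1
8 6 0

Answer: 2, 5, 3, 7, 4, 1, 8, 6, 0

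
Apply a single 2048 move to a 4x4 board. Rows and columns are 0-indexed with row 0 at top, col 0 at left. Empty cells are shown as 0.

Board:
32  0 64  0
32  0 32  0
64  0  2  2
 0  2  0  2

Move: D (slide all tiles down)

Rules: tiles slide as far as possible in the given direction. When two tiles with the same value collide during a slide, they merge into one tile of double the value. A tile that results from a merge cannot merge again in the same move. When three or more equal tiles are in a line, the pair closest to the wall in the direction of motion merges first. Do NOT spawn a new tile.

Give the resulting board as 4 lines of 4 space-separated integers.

Slide down:
col 0: [32, 32, 64, 0] -> [0, 0, 64, 64]
col 1: [0, 0, 0, 2] -> [0, 0, 0, 2]
col 2: [64, 32, 2, 0] -> [0, 64, 32, 2]
col 3: [0, 0, 2, 2] -> [0, 0, 0, 4]

Answer:  0  0  0  0
 0  0 64  0
64  0 32  0
64  2  2  4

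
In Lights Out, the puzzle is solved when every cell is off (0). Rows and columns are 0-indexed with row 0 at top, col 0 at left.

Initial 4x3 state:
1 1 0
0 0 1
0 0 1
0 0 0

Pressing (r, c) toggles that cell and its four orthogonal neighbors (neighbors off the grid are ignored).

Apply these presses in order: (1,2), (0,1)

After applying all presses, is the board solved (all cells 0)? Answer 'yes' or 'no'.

After press 1 at (1,2):
1 1 1
0 1 0
0 0 0
0 0 0

After press 2 at (0,1):
0 0 0
0 0 0
0 0 0
0 0 0

Lights still on: 0

Answer: yes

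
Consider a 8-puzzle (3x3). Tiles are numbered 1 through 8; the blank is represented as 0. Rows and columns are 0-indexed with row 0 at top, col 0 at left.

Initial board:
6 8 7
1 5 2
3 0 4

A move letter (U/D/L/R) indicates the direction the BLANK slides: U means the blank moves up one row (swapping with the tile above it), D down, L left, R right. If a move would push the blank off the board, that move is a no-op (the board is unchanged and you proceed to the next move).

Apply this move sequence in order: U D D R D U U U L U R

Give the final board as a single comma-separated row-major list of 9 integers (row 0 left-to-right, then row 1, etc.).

After move 1 (U):
6 8 7
1 0 2
3 5 4

After move 2 (D):
6 8 7
1 5 2
3 0 4

After move 3 (D):
6 8 7
1 5 2
3 0 4

After move 4 (R):
6 8 7
1 5 2
3 4 0

After move 5 (D):
6 8 7
1 5 2
3 4 0

After move 6 (U):
6 8 7
1 5 0
3 4 2

After move 7 (U):
6 8 0
1 5 7
3 4 2

After move 8 (U):
6 8 0
1 5 7
3 4 2

After move 9 (L):
6 0 8
1 5 7
3 4 2

After move 10 (U):
6 0 8
1 5 7
3 4 2

After move 11 (R):
6 8 0
1 5 7
3 4 2

Answer: 6, 8, 0, 1, 5, 7, 3, 4, 2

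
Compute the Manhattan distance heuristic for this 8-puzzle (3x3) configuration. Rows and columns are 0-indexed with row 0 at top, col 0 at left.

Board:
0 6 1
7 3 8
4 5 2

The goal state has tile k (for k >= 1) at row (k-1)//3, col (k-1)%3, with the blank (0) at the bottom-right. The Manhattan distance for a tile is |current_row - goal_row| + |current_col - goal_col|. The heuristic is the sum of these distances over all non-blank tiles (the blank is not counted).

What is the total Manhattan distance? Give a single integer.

Answer: 14

Derivation:
Tile 6: at (0,1), goal (1,2), distance |0-1|+|1-2| = 2
Tile 1: at (0,2), goal (0,0), distance |0-0|+|2-0| = 2
Tile 7: at (1,0), goal (2,0), distance |1-2|+|0-0| = 1
Tile 3: at (1,1), goal (0,2), distance |1-0|+|1-2| = 2
Tile 8: at (1,2), goal (2,1), distance |1-2|+|2-1| = 2
Tile 4: at (2,0), goal (1,0), distance |2-1|+|0-0| = 1
Tile 5: at (2,1), goal (1,1), distance |2-1|+|1-1| = 1
Tile 2: at (2,2), goal (0,1), distance |2-0|+|2-1| = 3
Sum: 2 + 2 + 1 + 2 + 2 + 1 + 1 + 3 = 14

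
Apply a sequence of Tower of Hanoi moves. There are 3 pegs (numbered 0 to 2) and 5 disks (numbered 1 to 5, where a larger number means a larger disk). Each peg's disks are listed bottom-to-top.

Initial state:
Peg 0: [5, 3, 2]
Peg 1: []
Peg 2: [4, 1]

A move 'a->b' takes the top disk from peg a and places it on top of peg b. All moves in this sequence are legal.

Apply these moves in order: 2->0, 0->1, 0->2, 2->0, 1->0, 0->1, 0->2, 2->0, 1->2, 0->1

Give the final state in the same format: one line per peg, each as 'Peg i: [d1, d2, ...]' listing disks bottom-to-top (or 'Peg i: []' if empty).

Answer: Peg 0: [5, 3]
Peg 1: [2]
Peg 2: [4, 1]

Derivation:
After move 1 (2->0):
Peg 0: [5, 3, 2, 1]
Peg 1: []
Peg 2: [4]

After move 2 (0->1):
Peg 0: [5, 3, 2]
Peg 1: [1]
Peg 2: [4]

After move 3 (0->2):
Peg 0: [5, 3]
Peg 1: [1]
Peg 2: [4, 2]

After move 4 (2->0):
Peg 0: [5, 3, 2]
Peg 1: [1]
Peg 2: [4]

After move 5 (1->0):
Peg 0: [5, 3, 2, 1]
Peg 1: []
Peg 2: [4]

After move 6 (0->1):
Peg 0: [5, 3, 2]
Peg 1: [1]
Peg 2: [4]

After move 7 (0->2):
Peg 0: [5, 3]
Peg 1: [1]
Peg 2: [4, 2]

After move 8 (2->0):
Peg 0: [5, 3, 2]
Peg 1: [1]
Peg 2: [4]

After move 9 (1->2):
Peg 0: [5, 3, 2]
Peg 1: []
Peg 2: [4, 1]

After move 10 (0->1):
Peg 0: [5, 3]
Peg 1: [2]
Peg 2: [4, 1]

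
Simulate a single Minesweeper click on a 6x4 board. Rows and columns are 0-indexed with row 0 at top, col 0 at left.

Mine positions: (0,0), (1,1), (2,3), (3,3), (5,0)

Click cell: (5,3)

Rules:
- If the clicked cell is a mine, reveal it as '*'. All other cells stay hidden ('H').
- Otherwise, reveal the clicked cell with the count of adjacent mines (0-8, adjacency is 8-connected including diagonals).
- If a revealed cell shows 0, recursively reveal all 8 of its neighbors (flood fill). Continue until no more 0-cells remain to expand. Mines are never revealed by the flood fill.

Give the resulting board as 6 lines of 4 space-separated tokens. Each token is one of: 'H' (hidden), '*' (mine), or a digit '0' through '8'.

H H H H
H H H H
H H H H
H H H H
H 1 1 1
H 1 0 0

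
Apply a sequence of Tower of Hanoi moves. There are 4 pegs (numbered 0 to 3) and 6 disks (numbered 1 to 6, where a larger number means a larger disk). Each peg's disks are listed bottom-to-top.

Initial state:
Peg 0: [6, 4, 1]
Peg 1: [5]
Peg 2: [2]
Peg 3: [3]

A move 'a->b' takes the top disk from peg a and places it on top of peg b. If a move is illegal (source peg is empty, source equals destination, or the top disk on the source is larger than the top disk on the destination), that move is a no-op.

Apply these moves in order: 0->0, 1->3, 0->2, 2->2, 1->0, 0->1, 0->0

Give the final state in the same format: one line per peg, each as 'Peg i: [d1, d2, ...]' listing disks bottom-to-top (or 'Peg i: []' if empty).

After move 1 (0->0):
Peg 0: [6, 4, 1]
Peg 1: [5]
Peg 2: [2]
Peg 3: [3]

After move 2 (1->3):
Peg 0: [6, 4, 1]
Peg 1: [5]
Peg 2: [2]
Peg 3: [3]

After move 3 (0->2):
Peg 0: [6, 4]
Peg 1: [5]
Peg 2: [2, 1]
Peg 3: [3]

After move 4 (2->2):
Peg 0: [6, 4]
Peg 1: [5]
Peg 2: [2, 1]
Peg 3: [3]

After move 5 (1->0):
Peg 0: [6, 4]
Peg 1: [5]
Peg 2: [2, 1]
Peg 3: [3]

After move 6 (0->1):
Peg 0: [6]
Peg 1: [5, 4]
Peg 2: [2, 1]
Peg 3: [3]

After move 7 (0->0):
Peg 0: [6]
Peg 1: [5, 4]
Peg 2: [2, 1]
Peg 3: [3]

Answer: Peg 0: [6]
Peg 1: [5, 4]
Peg 2: [2, 1]
Peg 3: [3]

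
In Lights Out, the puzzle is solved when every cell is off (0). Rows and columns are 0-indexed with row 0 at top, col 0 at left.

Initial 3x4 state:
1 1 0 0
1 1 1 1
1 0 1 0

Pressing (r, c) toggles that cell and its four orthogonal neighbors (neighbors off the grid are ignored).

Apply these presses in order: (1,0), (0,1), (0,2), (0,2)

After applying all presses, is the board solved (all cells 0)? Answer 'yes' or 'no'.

Answer: no

Derivation:
After press 1 at (1,0):
0 1 0 0
0 0 1 1
0 0 1 0

After press 2 at (0,1):
1 0 1 0
0 1 1 1
0 0 1 0

After press 3 at (0,2):
1 1 0 1
0 1 0 1
0 0 1 0

After press 4 at (0,2):
1 0 1 0
0 1 1 1
0 0 1 0

Lights still on: 6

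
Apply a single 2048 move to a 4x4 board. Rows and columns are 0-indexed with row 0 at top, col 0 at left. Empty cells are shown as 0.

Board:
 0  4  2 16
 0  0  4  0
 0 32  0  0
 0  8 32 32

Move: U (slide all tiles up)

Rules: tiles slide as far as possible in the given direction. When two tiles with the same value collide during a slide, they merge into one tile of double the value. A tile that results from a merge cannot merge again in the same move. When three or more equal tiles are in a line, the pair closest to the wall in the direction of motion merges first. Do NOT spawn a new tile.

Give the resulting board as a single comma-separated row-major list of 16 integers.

Slide up:
col 0: [0, 0, 0, 0] -> [0, 0, 0, 0]
col 1: [4, 0, 32, 8] -> [4, 32, 8, 0]
col 2: [2, 4, 0, 32] -> [2, 4, 32, 0]
col 3: [16, 0, 0, 32] -> [16, 32, 0, 0]

Answer: 0, 4, 2, 16, 0, 32, 4, 32, 0, 8, 32, 0, 0, 0, 0, 0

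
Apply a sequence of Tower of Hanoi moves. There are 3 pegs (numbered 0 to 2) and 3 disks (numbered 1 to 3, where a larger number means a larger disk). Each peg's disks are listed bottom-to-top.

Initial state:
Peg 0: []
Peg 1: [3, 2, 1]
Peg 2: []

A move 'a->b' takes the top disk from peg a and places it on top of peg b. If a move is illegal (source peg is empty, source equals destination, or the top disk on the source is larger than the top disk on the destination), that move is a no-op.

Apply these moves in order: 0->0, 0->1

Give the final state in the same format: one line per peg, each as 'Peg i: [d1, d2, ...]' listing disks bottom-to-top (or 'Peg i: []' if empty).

After move 1 (0->0):
Peg 0: []
Peg 1: [3, 2, 1]
Peg 2: []

After move 2 (0->1):
Peg 0: []
Peg 1: [3, 2, 1]
Peg 2: []

Answer: Peg 0: []
Peg 1: [3, 2, 1]
Peg 2: []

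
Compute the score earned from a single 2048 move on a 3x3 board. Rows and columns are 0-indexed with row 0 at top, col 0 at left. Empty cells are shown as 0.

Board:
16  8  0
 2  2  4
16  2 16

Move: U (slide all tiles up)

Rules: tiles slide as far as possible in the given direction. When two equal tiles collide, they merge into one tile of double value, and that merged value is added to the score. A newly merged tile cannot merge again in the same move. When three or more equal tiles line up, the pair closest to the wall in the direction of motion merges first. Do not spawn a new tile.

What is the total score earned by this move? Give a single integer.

Slide up:
col 0: [16, 2, 16] -> [16, 2, 16]  score +0 (running 0)
col 1: [8, 2, 2] -> [8, 4, 0]  score +4 (running 4)
col 2: [0, 4, 16] -> [4, 16, 0]  score +0 (running 4)
Board after move:
16  8  4
 2  4 16
16  0  0

Answer: 4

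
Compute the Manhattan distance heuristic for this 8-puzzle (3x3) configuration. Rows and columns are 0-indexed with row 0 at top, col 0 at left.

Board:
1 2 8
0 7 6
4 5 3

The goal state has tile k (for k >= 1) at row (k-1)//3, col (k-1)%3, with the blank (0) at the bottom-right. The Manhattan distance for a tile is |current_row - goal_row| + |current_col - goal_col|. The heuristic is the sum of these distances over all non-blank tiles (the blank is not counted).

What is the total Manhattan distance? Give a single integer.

Tile 1: at (0,0), goal (0,0), distance |0-0|+|0-0| = 0
Tile 2: at (0,1), goal (0,1), distance |0-0|+|1-1| = 0
Tile 8: at (0,2), goal (2,1), distance |0-2|+|2-1| = 3
Tile 7: at (1,1), goal (2,0), distance |1-2|+|1-0| = 2
Tile 6: at (1,2), goal (1,2), distance |1-1|+|2-2| = 0
Tile 4: at (2,0), goal (1,0), distance |2-1|+|0-0| = 1
Tile 5: at (2,1), goal (1,1), distance |2-1|+|1-1| = 1
Tile 3: at (2,2), goal (0,2), distance |2-0|+|2-2| = 2
Sum: 0 + 0 + 3 + 2 + 0 + 1 + 1 + 2 = 9

Answer: 9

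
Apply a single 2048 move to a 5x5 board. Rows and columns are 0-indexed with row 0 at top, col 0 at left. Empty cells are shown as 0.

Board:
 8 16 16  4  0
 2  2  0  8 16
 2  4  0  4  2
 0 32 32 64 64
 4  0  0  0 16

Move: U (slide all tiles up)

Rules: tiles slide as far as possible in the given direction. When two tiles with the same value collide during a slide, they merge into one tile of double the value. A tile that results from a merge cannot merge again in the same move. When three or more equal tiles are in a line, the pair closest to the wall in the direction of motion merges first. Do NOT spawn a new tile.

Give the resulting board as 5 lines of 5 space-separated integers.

Answer:  8 16 16  4 16
 4  2 32  8  2
 4  4  0  4 64
 0 32  0 64 16
 0  0  0  0  0

Derivation:
Slide up:
col 0: [8, 2, 2, 0, 4] -> [8, 4, 4, 0, 0]
col 1: [16, 2, 4, 32, 0] -> [16, 2, 4, 32, 0]
col 2: [16, 0, 0, 32, 0] -> [16, 32, 0, 0, 0]
col 3: [4, 8, 4, 64, 0] -> [4, 8, 4, 64, 0]
col 4: [0, 16, 2, 64, 16] -> [16, 2, 64, 16, 0]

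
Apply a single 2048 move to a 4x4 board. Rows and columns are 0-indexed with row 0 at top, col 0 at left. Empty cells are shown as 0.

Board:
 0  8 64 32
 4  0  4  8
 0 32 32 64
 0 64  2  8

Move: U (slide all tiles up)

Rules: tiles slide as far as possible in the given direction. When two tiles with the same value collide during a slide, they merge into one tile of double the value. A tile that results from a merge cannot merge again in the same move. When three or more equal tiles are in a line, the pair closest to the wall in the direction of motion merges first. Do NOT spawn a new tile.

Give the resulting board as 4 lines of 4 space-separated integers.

Answer:  4  8 64 32
 0 32  4  8
 0 64 32 64
 0  0  2  8

Derivation:
Slide up:
col 0: [0, 4, 0, 0] -> [4, 0, 0, 0]
col 1: [8, 0, 32, 64] -> [8, 32, 64, 0]
col 2: [64, 4, 32, 2] -> [64, 4, 32, 2]
col 3: [32, 8, 64, 8] -> [32, 8, 64, 8]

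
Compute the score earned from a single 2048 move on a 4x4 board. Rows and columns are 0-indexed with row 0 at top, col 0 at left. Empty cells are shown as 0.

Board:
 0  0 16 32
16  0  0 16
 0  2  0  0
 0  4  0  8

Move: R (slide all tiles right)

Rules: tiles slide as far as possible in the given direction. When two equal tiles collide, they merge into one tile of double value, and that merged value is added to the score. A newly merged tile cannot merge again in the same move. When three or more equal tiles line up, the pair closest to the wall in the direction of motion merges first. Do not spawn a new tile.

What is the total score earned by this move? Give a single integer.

Slide right:
row 0: [0, 0, 16, 32] -> [0, 0, 16, 32]  score +0 (running 0)
row 1: [16, 0, 0, 16] -> [0, 0, 0, 32]  score +32 (running 32)
row 2: [0, 2, 0, 0] -> [0, 0, 0, 2]  score +0 (running 32)
row 3: [0, 4, 0, 8] -> [0, 0, 4, 8]  score +0 (running 32)
Board after move:
 0  0 16 32
 0  0  0 32
 0  0  0  2
 0  0  4  8

Answer: 32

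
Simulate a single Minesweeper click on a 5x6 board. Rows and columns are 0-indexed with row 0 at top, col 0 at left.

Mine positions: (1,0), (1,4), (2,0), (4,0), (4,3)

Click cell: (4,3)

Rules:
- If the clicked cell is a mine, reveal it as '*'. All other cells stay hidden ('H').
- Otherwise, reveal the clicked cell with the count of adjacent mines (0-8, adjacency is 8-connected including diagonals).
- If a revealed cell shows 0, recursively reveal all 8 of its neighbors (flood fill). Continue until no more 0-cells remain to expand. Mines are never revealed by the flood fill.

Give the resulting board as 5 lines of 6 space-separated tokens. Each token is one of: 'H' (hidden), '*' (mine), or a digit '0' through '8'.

H H H H H H
H H H H H H
H H H H H H
H H H H H H
H H H * H H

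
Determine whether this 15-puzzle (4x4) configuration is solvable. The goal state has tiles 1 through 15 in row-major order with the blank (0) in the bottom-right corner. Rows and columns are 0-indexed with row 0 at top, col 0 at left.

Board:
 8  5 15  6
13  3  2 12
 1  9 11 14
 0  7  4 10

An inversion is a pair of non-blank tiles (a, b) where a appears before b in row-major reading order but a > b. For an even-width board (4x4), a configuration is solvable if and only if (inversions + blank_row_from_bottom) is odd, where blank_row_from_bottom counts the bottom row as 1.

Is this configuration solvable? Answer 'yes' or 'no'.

Inversions: 54
Blank is in row 3 (0-indexed from top), which is row 1 counting from the bottom (bottom = 1).
54 + 1 = 55, which is odd, so the puzzle is solvable.

Answer: yes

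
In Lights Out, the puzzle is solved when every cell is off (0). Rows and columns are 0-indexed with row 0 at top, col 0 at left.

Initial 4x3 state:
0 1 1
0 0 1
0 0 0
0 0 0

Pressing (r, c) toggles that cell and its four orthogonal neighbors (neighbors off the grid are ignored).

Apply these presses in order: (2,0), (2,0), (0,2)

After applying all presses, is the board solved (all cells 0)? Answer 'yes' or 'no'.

Answer: yes

Derivation:
After press 1 at (2,0):
0 1 1
1 0 1
1 1 0
1 0 0

After press 2 at (2,0):
0 1 1
0 0 1
0 0 0
0 0 0

After press 3 at (0,2):
0 0 0
0 0 0
0 0 0
0 0 0

Lights still on: 0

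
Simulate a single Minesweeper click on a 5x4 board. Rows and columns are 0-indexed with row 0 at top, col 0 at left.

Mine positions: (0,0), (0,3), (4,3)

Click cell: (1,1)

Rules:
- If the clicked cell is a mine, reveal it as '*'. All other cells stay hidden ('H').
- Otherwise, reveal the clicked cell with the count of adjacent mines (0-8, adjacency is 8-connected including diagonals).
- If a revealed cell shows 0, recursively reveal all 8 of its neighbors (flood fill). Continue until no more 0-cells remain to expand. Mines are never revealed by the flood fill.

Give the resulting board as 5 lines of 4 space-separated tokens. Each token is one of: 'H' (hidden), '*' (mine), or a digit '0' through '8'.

H H H H
H 1 H H
H H H H
H H H H
H H H H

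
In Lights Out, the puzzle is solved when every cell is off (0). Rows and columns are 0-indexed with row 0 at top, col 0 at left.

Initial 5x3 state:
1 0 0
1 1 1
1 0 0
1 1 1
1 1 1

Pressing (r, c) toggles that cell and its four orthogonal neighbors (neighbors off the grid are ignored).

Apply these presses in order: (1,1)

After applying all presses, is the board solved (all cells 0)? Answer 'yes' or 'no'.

Answer: no

Derivation:
After press 1 at (1,1):
1 1 0
0 0 0
1 1 0
1 1 1
1 1 1

Lights still on: 10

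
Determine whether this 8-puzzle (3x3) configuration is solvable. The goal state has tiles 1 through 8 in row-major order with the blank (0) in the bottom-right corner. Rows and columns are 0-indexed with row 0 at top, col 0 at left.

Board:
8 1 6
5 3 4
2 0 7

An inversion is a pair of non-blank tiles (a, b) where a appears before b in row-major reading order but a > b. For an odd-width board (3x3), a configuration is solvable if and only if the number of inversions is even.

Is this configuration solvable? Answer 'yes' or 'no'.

Answer: yes

Derivation:
Inversions (pairs i<j in row-major order where tile[i] > tile[j] > 0): 16
16 is even, so the puzzle is solvable.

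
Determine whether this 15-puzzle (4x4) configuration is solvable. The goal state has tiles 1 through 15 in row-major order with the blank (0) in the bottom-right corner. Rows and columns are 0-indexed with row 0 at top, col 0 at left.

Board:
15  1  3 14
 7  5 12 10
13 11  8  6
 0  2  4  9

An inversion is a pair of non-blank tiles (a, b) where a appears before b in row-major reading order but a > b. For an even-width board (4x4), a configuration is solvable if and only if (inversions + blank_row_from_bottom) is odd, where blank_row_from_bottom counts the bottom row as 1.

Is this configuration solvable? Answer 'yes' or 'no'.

Answer: yes

Derivation:
Inversions: 60
Blank is in row 3 (0-indexed from top), which is row 1 counting from the bottom (bottom = 1).
60 + 1 = 61, which is odd, so the puzzle is solvable.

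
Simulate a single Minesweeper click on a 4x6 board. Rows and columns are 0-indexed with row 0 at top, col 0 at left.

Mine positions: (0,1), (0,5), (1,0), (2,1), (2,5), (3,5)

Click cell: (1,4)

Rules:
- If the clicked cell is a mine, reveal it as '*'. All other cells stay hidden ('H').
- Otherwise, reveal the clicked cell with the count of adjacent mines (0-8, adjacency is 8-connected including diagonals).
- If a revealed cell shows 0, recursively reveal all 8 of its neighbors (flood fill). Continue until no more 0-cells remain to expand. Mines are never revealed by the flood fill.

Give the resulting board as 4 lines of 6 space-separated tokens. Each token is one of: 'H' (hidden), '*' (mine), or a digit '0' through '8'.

H H H H H H
H H H H 2 H
H H H H H H
H H H H H H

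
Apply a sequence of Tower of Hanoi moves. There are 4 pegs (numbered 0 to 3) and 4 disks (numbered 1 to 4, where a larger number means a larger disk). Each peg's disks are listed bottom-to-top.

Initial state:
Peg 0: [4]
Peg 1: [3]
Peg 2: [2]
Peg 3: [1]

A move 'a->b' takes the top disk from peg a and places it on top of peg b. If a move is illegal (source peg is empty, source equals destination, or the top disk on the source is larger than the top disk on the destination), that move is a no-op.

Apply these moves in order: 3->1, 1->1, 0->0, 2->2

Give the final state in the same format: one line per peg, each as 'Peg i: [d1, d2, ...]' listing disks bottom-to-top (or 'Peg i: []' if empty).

After move 1 (3->1):
Peg 0: [4]
Peg 1: [3, 1]
Peg 2: [2]
Peg 3: []

After move 2 (1->1):
Peg 0: [4]
Peg 1: [3, 1]
Peg 2: [2]
Peg 3: []

After move 3 (0->0):
Peg 0: [4]
Peg 1: [3, 1]
Peg 2: [2]
Peg 3: []

After move 4 (2->2):
Peg 0: [4]
Peg 1: [3, 1]
Peg 2: [2]
Peg 3: []

Answer: Peg 0: [4]
Peg 1: [3, 1]
Peg 2: [2]
Peg 3: []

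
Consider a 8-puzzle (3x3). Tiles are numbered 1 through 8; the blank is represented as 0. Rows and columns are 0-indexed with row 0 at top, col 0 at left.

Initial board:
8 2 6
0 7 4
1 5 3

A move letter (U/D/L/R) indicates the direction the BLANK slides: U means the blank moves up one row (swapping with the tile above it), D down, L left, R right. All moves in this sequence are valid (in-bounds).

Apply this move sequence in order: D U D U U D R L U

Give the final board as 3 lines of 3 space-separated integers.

Answer: 0 2 6
8 7 4
1 5 3

Derivation:
After move 1 (D):
8 2 6
1 7 4
0 5 3

After move 2 (U):
8 2 6
0 7 4
1 5 3

After move 3 (D):
8 2 6
1 7 4
0 5 3

After move 4 (U):
8 2 6
0 7 4
1 5 3

After move 5 (U):
0 2 6
8 7 4
1 5 3

After move 6 (D):
8 2 6
0 7 4
1 5 3

After move 7 (R):
8 2 6
7 0 4
1 5 3

After move 8 (L):
8 2 6
0 7 4
1 5 3

After move 9 (U):
0 2 6
8 7 4
1 5 3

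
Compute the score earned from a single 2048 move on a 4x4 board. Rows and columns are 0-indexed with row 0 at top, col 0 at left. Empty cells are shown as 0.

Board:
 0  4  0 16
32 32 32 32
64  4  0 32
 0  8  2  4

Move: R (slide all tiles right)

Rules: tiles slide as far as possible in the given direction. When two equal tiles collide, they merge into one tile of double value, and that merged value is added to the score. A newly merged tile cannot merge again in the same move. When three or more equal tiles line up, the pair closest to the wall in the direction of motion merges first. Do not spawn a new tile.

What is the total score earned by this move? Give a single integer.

Slide right:
row 0: [0, 4, 0, 16] -> [0, 0, 4, 16]  score +0 (running 0)
row 1: [32, 32, 32, 32] -> [0, 0, 64, 64]  score +128 (running 128)
row 2: [64, 4, 0, 32] -> [0, 64, 4, 32]  score +0 (running 128)
row 3: [0, 8, 2, 4] -> [0, 8, 2, 4]  score +0 (running 128)
Board after move:
 0  0  4 16
 0  0 64 64
 0 64  4 32
 0  8  2  4

Answer: 128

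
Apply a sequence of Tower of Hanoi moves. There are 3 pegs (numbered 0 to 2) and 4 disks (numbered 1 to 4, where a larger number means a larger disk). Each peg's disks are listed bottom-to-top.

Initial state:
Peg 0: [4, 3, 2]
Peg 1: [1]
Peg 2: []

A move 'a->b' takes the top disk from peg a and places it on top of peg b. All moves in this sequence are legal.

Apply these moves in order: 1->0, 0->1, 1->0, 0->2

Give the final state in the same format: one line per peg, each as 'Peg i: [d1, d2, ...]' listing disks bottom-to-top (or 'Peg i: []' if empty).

Answer: Peg 0: [4, 3, 2]
Peg 1: []
Peg 2: [1]

Derivation:
After move 1 (1->0):
Peg 0: [4, 3, 2, 1]
Peg 1: []
Peg 2: []

After move 2 (0->1):
Peg 0: [4, 3, 2]
Peg 1: [1]
Peg 2: []

After move 3 (1->0):
Peg 0: [4, 3, 2, 1]
Peg 1: []
Peg 2: []

After move 4 (0->2):
Peg 0: [4, 3, 2]
Peg 1: []
Peg 2: [1]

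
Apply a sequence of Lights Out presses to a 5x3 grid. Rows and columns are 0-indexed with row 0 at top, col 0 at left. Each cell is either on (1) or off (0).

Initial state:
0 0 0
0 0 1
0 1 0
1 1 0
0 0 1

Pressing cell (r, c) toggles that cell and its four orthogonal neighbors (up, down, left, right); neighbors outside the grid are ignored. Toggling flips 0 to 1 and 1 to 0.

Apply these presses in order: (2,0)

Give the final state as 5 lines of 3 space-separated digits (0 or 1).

Answer: 0 0 0
1 0 1
1 0 0
0 1 0
0 0 1

Derivation:
After press 1 at (2,0):
0 0 0
1 0 1
1 0 0
0 1 0
0 0 1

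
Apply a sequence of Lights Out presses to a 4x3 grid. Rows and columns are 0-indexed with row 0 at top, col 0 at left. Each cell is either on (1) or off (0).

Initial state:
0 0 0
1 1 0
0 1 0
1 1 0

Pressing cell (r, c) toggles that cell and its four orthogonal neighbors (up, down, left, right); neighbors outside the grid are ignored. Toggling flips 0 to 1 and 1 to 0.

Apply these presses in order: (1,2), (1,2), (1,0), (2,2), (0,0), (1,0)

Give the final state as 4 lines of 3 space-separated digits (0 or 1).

After press 1 at (1,2):
0 0 1
1 0 1
0 1 1
1 1 0

After press 2 at (1,2):
0 0 0
1 1 0
0 1 0
1 1 0

After press 3 at (1,0):
1 0 0
0 0 0
1 1 0
1 1 0

After press 4 at (2,2):
1 0 0
0 0 1
1 0 1
1 1 1

After press 5 at (0,0):
0 1 0
1 0 1
1 0 1
1 1 1

After press 6 at (1,0):
1 1 0
0 1 1
0 0 1
1 1 1

Answer: 1 1 0
0 1 1
0 0 1
1 1 1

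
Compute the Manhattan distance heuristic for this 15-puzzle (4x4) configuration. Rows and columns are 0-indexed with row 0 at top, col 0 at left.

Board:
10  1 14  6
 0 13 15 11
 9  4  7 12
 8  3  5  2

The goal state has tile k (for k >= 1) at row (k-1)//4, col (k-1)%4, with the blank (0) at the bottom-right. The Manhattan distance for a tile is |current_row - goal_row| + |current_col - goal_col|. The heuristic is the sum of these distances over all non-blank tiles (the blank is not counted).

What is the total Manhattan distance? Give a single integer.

Tile 10: (0,0)->(2,1) = 3
Tile 1: (0,1)->(0,0) = 1
Tile 14: (0,2)->(3,1) = 4
Tile 6: (0,3)->(1,1) = 3
Tile 13: (1,1)->(3,0) = 3
Tile 15: (1,2)->(3,2) = 2
Tile 11: (1,3)->(2,2) = 2
Tile 9: (2,0)->(2,0) = 0
Tile 4: (2,1)->(0,3) = 4
Tile 7: (2,2)->(1,2) = 1
Tile 12: (2,3)->(2,3) = 0
Tile 8: (3,0)->(1,3) = 5
Tile 3: (3,1)->(0,2) = 4
Tile 5: (3,2)->(1,0) = 4
Tile 2: (3,3)->(0,1) = 5
Sum: 3 + 1 + 4 + 3 + 3 + 2 + 2 + 0 + 4 + 1 + 0 + 5 + 4 + 4 + 5 = 41

Answer: 41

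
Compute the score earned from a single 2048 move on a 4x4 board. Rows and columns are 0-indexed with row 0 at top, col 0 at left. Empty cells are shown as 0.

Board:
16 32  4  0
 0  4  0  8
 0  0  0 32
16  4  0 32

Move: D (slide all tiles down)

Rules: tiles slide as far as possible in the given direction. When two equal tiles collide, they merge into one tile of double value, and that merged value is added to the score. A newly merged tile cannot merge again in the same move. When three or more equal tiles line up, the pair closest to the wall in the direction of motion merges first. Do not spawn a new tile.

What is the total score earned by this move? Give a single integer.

Slide down:
col 0: [16, 0, 0, 16] -> [0, 0, 0, 32]  score +32 (running 32)
col 1: [32, 4, 0, 4] -> [0, 0, 32, 8]  score +8 (running 40)
col 2: [4, 0, 0, 0] -> [0, 0, 0, 4]  score +0 (running 40)
col 3: [0, 8, 32, 32] -> [0, 0, 8, 64]  score +64 (running 104)
Board after move:
 0  0  0  0
 0  0  0  0
 0 32  0  8
32  8  4 64

Answer: 104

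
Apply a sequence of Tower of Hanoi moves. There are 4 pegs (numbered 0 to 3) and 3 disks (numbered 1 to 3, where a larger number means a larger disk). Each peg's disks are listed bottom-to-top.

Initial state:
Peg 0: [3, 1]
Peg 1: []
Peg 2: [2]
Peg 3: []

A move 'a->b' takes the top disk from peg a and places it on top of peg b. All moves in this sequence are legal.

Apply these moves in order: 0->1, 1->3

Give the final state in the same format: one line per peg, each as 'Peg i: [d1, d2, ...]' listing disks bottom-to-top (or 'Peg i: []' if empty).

After move 1 (0->1):
Peg 0: [3]
Peg 1: [1]
Peg 2: [2]
Peg 3: []

After move 2 (1->3):
Peg 0: [3]
Peg 1: []
Peg 2: [2]
Peg 3: [1]

Answer: Peg 0: [3]
Peg 1: []
Peg 2: [2]
Peg 3: [1]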